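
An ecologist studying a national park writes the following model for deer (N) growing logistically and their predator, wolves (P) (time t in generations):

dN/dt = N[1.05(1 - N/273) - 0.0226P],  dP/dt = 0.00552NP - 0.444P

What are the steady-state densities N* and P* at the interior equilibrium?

N* ≈ 80.4, P* ≈ 32.8

From dP/dt = 0 with P > 0: 0.00552N* = 0.444, so N* = 80.4.
Substitute into dN/dt = 0: 1.05(1 - 80.4/273) = 0.0226P*.
The bracket is 0.705, giving P* = 0.741/0.0226 = 32.8.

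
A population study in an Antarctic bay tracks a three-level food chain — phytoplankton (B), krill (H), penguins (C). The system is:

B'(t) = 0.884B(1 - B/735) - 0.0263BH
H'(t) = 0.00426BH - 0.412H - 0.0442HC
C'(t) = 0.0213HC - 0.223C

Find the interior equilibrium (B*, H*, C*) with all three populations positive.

B* ≈ 506, H* ≈ 10.5, C* ≈ 39.5

From dC/dt = 0: 0.0213H* = 0.223, so H* = 10.5.
From dB/dt = 0: 0.884(1 - B*/735) = 0.0263·10.5, giving B* = 735·(1 - 0.311) = 506.
From dH/dt = 0: 0.00426·506 - 0.412 = 0.0442C*, so C* = 1.74/0.0442 = 39.5.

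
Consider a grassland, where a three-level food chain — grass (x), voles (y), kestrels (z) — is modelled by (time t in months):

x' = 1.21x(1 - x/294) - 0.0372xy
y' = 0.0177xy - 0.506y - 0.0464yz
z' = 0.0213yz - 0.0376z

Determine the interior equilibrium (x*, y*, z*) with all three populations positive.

From dz/dt = 0: 0.0213y* = 0.0376, so y* = 1.77.
From dx/dt = 0: 1.21(1 - x*/294) = 0.0372·1.77, giving x* = 294·(1 - 0.0543) = 278.
From dy/dt = 0: 0.0177·278 - 0.506 = 0.0464z*, so z* = 4.42/0.0464 = 95.2.

x* ≈ 278, y* ≈ 1.77, z* ≈ 95.2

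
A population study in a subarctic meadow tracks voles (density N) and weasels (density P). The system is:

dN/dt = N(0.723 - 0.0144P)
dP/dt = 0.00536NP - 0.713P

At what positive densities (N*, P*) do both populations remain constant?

N* ≈ 133, P* ≈ 50.2

Set dP/dt = 0 with P > 0: 0.00536N - 0.713 = 0, so N* = 0.713/0.00536 = 133.
Set dN/dt = 0 with N > 0: 0.723 - 0.0144P = 0, so P* = 0.723/0.0144 = 50.2.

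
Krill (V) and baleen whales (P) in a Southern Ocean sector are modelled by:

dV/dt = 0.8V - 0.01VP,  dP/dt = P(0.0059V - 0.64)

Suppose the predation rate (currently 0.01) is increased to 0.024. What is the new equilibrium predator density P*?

At the interior fixed point, setting dV/dt = 0 with V > 0 fixes P* = (prey growth rate)/(VP coefficient) — independent of the other coefficients.
With the change, P* = 0.8/0.024 = 33.3; it falls from 80.

P* ≈ 33.3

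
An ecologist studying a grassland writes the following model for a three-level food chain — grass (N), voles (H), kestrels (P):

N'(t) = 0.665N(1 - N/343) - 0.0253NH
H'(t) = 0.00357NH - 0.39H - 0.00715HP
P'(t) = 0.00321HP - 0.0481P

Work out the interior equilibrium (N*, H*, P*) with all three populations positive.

From dP/dt = 0: 0.00321H* = 0.0481, so H* = 15.
From dN/dt = 0: 0.665(1 - N*/343) = 0.0253·15, giving N* = 343·(1 - 0.57) = 147.
From dH/dt = 0: 0.00357·147 - 0.39 = 0.00715P*, so P* = 0.136/0.00715 = 19.1.

N* ≈ 147, H* ≈ 15, P* ≈ 19.1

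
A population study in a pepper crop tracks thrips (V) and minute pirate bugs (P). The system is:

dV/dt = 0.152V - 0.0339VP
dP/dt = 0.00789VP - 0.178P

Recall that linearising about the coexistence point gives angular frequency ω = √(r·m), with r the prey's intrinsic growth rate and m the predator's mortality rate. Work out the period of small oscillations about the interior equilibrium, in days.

T ≈ 38.2 days

Here r = 0.152 and m = 0.178, so r·m = 0.0271.
ω = √0.0271 = 0.164 per day, hence T = 2π/ω ≈ 38.2 days.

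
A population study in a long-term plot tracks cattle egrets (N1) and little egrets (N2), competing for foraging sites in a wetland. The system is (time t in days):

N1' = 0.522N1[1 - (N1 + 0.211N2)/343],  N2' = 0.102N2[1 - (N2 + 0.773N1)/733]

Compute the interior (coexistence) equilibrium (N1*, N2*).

N1* ≈ 225, N2* ≈ 559

Setting both brackets to zero gives the nullclines N1 + 0.211N2 = 343 and 0.773N1 + N2 = 733.
Substituting N2 = 733 - 0.773N1 into the first: N1(1 - 0.211·0.773) = 343 - 0.211·733.
So N1* = 188/0.837 = 225, and then N2* = 733 - 0.773·225 = 559.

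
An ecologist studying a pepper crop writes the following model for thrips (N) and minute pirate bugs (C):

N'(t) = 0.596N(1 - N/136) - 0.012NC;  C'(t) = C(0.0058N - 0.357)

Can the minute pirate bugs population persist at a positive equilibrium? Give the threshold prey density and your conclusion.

The predator equation gives dC/dt > 0 only when N > 0.357/0.0058 = 61.6.
Without the predator, N → K = 136. Since 136 > 61.6, the predator can invade and persist.

Threshold N = 61.6; K > 61.6, so yes, the predator persists.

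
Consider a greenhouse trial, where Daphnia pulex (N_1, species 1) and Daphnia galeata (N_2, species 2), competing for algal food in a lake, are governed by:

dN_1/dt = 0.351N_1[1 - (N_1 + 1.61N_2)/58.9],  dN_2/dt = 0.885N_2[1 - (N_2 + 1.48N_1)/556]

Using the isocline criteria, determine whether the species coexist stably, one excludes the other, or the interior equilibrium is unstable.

Compare the nullcline intercepts: K1/α12 = 58.9/1.61 = 36.6 < K2 = 556; K2/α21 = 556/1.48 = 376 > K1 = 58.9.
Since the inequalities point opposite ways, species 2 can invade but species 1 cannot.

species 2 excludes species 1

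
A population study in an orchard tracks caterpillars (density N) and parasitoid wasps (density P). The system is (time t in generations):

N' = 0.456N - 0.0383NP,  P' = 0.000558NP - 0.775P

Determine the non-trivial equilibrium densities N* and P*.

N* ≈ 1390, P* ≈ 11.9

Set dP/dt = 0 with P > 0: 0.000558N - 0.775 = 0, so N* = 0.775/0.000558 = 1390.
Set dN/dt = 0 with N > 0: 0.456 - 0.0383P = 0, so P* = 0.456/0.0383 = 11.9.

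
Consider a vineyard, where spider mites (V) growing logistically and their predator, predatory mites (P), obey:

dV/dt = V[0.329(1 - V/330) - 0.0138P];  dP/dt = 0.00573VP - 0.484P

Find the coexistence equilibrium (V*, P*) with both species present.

V* ≈ 84.5, P* ≈ 17.7

From dP/dt = 0 with P > 0: 0.00573V* = 0.484, so V* = 84.5.
Substitute into dV/dt = 0: 0.329(1 - 84.5/330) = 0.0138P*.
The bracket is 0.744, giving P* = 0.245/0.0138 = 17.7.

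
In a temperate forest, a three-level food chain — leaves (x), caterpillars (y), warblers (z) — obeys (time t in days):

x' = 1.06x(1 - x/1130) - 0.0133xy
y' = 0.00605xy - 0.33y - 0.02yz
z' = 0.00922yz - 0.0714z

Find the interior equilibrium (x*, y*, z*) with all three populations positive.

x* ≈ 1020, y* ≈ 7.74, z* ≈ 292

From dz/dt = 0: 0.00922y* = 0.0714, so y* = 7.74.
From dx/dt = 0: 1.06(1 - x*/1130) = 0.0133·7.74, giving x* = 1130·(1 - 0.0972) = 1020.
From dy/dt = 0: 0.00605·1020 - 0.33 = 0.02z*, so z* = 5.84/0.02 = 292.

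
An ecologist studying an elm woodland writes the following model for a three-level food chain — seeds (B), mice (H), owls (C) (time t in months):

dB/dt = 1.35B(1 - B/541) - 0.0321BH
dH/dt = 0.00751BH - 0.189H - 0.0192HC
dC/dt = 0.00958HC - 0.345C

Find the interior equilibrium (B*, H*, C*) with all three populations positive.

B* ≈ 77.7, H* ≈ 36, C* ≈ 20.6

From dC/dt = 0: 0.00958H* = 0.345, so H* = 36.
From dB/dt = 0: 1.35(1 - B*/541) = 0.0321·36, giving B* = 541·(1 - 0.856) = 77.7.
From dH/dt = 0: 0.00751·77.7 - 0.189 = 0.0192C*, so C* = 0.395/0.0192 = 20.6.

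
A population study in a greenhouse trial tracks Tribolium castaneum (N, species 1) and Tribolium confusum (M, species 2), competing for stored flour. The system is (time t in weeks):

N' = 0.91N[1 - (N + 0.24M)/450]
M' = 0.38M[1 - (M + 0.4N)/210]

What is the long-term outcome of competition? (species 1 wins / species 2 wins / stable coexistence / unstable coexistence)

Compare the nullcline intercepts: K1/α12 = 450/0.24 = 1880 > K2 = 210; K2/α21 = 210/0.4 = 525 > K1 = 450.
Since both inequalities hold, each species can invade when rare, so the interior equilibrium is stable.

stable coexistence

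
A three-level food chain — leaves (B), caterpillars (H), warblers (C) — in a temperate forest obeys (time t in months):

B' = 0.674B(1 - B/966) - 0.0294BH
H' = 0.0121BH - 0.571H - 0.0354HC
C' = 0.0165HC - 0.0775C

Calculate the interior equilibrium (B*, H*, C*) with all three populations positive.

From dC/dt = 0: 0.0165H* = 0.0775, so H* = 4.7.
From dB/dt = 0: 0.674(1 - B*/966) = 0.0294·4.7, giving B* = 966·(1 - 0.205) = 768.
From dH/dt = 0: 0.0121·768 - 0.571 = 0.0354C*, so C* = 8.72/0.0354 = 246.

B* ≈ 768, H* ≈ 4.7, C* ≈ 246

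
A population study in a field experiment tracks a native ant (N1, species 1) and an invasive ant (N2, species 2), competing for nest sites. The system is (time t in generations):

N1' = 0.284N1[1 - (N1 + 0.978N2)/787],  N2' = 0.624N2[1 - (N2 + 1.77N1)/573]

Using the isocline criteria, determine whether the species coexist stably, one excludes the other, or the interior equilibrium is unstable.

species 1 excludes species 2

Compare the nullcline intercepts: K1/α12 = 787/0.978 = 805 > K2 = 573; K2/α21 = 573/1.77 = 324 < K1 = 787.
Since the inequalities point opposite ways, species 1 can invade but species 2 cannot.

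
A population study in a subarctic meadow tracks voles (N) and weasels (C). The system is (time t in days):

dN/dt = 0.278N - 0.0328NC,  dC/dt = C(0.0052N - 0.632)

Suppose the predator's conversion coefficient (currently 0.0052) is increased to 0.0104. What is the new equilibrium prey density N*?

N* ≈ 60.8

At the interior fixed point, setting dC/dt = 0 with C > 0 fixes N* = (predator death rate)/(NC coefficient) — independent of the other coefficients.
With the change, N* = 0.632/0.0104 = 60.8; it falls from 122.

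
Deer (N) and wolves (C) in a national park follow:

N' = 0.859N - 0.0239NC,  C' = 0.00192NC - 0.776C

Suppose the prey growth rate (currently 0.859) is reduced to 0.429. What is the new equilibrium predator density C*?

C* ≈ 17.9

At the interior fixed point, setting dN/dt = 0 with N > 0 fixes C* = (prey growth rate)/(NC coefficient) — independent of the other coefficients.
With the change, C* = 0.429/0.0239 = 17.9; it falls from 35.9.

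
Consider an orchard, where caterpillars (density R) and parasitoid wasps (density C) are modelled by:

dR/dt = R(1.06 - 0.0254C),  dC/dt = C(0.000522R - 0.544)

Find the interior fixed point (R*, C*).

R* ≈ 1040, C* ≈ 41.7

Set dC/dt = 0 with C > 0: 0.000522R - 0.544 = 0, so R* = 0.544/0.000522 = 1040.
Set dR/dt = 0 with R > 0: 1.06 - 0.0254C = 0, so C* = 1.06/0.0254 = 41.7.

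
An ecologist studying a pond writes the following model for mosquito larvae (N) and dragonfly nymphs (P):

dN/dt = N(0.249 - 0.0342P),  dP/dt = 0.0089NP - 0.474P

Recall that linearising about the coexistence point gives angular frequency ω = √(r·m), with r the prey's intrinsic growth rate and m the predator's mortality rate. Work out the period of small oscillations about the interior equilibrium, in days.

T ≈ 18.3 days

Here r = 0.249 and m = 0.474, so r·m = 0.118.
ω = √0.118 = 0.344 per day, hence T = 2π/ω ≈ 18.3 days.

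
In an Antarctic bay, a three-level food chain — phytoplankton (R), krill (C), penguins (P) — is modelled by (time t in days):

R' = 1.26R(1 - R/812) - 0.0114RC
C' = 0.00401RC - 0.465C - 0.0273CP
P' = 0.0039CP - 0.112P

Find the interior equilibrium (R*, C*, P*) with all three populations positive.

R* ≈ 601, C* ≈ 28.7, P* ≈ 71.2

From dP/dt = 0: 0.0039C* = 0.112, so C* = 28.7.
From dR/dt = 0: 1.26(1 - R*/812) = 0.0114·28.7, giving R* = 812·(1 - 0.26) = 601.
From dC/dt = 0: 0.00401·601 - 0.465 = 0.0273P*, so P* = 1.95/0.0273 = 71.2.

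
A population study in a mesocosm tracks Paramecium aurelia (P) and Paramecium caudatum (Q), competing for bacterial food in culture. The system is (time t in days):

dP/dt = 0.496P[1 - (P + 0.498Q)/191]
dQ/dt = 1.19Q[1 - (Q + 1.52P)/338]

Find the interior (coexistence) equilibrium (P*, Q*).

P* ≈ 93.3, Q* ≈ 196

Setting both brackets to zero gives the nullclines P + 0.498Q = 191 and 1.52P + Q = 338.
Substituting Q = 338 - 1.52P into the first: P(1 - 0.498·1.52) = 191 - 0.498·338.
So P* = 22.7/0.243 = 93.3, and then Q* = 338 - 1.52·93.3 = 196.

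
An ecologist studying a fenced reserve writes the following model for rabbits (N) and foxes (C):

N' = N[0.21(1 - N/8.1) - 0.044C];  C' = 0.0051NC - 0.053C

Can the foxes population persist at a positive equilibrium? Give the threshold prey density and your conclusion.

Threshold N = 10.4; K < 10.4, so no, the predator goes extinct.

The predator equation gives dC/dt > 0 only when N > 0.053/0.0051 = 10.4.
Without the predator, N → K = 8.1. Since 8.1 < 10.4, the predator cannot invade.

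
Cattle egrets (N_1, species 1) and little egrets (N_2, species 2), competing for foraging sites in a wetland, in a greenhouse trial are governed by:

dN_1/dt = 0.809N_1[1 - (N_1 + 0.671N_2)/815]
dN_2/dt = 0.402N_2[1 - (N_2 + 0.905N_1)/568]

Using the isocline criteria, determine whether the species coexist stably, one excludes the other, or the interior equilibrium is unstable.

Compare the nullcline intercepts: K1/α12 = 815/0.671 = 1210 > K2 = 568; K2/α21 = 568/0.905 = 628 < K1 = 815.
Since the inequalities point opposite ways, species 1 can invade but species 2 cannot.

species 1 excludes species 2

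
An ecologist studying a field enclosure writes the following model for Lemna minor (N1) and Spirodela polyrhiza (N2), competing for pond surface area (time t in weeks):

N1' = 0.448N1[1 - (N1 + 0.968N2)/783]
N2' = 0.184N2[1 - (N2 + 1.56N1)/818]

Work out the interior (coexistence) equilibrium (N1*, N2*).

Setting both brackets to zero gives the nullclines N1 + 0.968N2 = 783 and 1.56N1 + N2 = 818.
Substituting N2 = 818 - 1.56N1 into the first: N1(1 - 0.968·1.56) = 783 - 0.968·818.
So N1* = -8.82/-0.51 = 17.3, and then N2* = 818 - 1.56·17.3 = 791.

N1* ≈ 17.3, N2* ≈ 791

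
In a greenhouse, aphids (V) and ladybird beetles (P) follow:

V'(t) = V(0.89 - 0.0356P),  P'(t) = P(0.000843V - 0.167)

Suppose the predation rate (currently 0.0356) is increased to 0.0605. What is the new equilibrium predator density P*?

P* ≈ 14.7

At the interior fixed point, setting dV/dt = 0 with V > 0 fixes P* = (prey growth rate)/(VP coefficient) — independent of the other coefficients.
With the change, P* = 0.89/0.0605 = 14.7; it falls from 25.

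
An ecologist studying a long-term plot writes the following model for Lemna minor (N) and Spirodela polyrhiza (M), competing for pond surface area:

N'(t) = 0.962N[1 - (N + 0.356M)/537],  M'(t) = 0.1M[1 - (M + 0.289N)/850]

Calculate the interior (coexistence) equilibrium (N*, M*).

Setting both brackets to zero gives the nullclines N + 0.356M = 537 and 0.289N + M = 850.
Substituting M = 850 - 0.289N into the first: N(1 - 0.356·0.289) = 537 - 0.356·850.
So N* = 234/0.897 = 261, and then M* = 850 - 0.289·261 = 774.

N* ≈ 261, M* ≈ 774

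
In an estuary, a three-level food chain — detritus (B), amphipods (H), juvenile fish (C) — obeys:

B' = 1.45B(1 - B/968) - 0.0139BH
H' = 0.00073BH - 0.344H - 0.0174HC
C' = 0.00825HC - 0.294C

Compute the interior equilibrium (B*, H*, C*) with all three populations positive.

B* ≈ 637, H* ≈ 35.6, C* ≈ 6.97

From dC/dt = 0: 0.00825H* = 0.294, so H* = 35.6.
From dB/dt = 0: 1.45(1 - B*/968) = 0.0139·35.6, giving B* = 968·(1 - 0.342) = 637.
From dH/dt = 0: 0.00073·637 - 0.344 = 0.0174C*, so C* = 0.121/0.0174 = 6.97.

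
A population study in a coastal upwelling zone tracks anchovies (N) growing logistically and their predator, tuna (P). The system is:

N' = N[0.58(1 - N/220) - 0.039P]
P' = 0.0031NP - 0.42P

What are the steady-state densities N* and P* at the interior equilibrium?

From dP/dt = 0 with P > 0: 0.0031N* = 0.42, so N* = 135.
Substitute into dN/dt = 0: 0.58(1 - 135/220) = 0.039P*.
The bracket is 0.384, giving P* = 0.223/0.039 = 5.71.

N* ≈ 135, P* ≈ 5.71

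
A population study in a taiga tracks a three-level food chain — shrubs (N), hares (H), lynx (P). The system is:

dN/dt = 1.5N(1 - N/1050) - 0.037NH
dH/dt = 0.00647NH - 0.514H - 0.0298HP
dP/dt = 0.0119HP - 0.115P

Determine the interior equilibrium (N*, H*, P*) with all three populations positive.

N* ≈ 800, H* ≈ 9.66, P* ≈ 156

From dP/dt = 0: 0.0119H* = 0.115, so H* = 9.66.
From dN/dt = 0: 1.5(1 - N*/1050) = 0.037·9.66, giving N* = 1050·(1 - 0.238) = 800.
From dH/dt = 0: 0.00647·800 - 0.514 = 0.0298P*, so P* = 4.66/0.0298 = 156.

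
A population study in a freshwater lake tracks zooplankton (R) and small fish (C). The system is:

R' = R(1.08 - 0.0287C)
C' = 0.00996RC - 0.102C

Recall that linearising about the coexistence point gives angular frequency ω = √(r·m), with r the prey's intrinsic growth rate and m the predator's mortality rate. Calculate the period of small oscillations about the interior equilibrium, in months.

Here r = 1.08 and m = 0.102, so r·m = 0.11.
ω = √0.11 = 0.332 per month, hence T = 2π/ω ≈ 18.9 months.

T ≈ 18.9 months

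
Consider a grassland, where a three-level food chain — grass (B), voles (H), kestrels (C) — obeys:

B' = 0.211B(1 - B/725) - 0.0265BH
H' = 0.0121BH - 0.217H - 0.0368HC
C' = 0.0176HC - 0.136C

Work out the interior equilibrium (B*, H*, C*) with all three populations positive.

From dC/dt = 0: 0.0176H* = 0.136, so H* = 7.73.
From dB/dt = 0: 0.211(1 - B*/725) = 0.0265·7.73, giving B* = 725·(1 - 0.97) = 21.4.
From dH/dt = 0: 0.0121·21.4 - 0.217 = 0.0368C*, so C* = 0.0419/0.0368 = 1.14.

B* ≈ 21.4, H* ≈ 7.73, C* ≈ 1.14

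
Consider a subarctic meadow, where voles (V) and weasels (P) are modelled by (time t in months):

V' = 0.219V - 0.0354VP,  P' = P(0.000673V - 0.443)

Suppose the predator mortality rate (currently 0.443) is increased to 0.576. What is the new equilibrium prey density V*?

V* ≈ 856

At the interior fixed point, setting dP/dt = 0 with P > 0 fixes V* = (predator death rate)/(VP coefficient) — independent of the other coefficients.
With the change, V* = 0.576/0.000673 = 856; it rises from 658.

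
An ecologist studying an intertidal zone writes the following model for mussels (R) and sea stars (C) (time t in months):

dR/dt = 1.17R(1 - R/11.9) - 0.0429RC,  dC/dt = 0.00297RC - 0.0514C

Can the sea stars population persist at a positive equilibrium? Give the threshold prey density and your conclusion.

Threshold R = 17.3; K < 17.3, so no, the predator goes extinct.

The predator equation gives dC/dt > 0 only when R > 0.0514/0.00297 = 17.3.
Without the predator, R → K = 11.9. Since 11.9 < 17.3, the predator cannot invade.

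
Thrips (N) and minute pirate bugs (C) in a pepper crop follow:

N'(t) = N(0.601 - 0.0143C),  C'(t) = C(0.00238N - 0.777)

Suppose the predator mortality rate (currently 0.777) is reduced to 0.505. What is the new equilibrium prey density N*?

At the interior fixed point, setting dC/dt = 0 with C > 0 fixes N* = (predator death rate)/(NC coefficient) — independent of the other coefficients.
With the change, N* = 0.505/0.00238 = 212; it falls from 326.

N* ≈ 212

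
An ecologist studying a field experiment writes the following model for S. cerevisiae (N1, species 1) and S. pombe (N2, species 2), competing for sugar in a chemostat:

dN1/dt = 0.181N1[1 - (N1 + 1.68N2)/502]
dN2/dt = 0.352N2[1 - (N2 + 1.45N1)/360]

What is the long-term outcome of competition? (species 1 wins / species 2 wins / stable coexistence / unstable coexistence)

unstable coexistence (outcome depends on initial conditions)

Compare the nullcline intercepts: K1/α12 = 502/1.68 = 299 < K2 = 360; K2/α21 = 360/1.45 = 248 < K1 = 502.
Since both are reversed, neither can invade when rare; the interior point is a saddle.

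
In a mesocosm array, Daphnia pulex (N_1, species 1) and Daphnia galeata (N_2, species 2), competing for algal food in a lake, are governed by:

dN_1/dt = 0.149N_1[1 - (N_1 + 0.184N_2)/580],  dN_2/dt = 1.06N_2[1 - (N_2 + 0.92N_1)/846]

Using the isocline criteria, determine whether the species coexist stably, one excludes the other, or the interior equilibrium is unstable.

Compare the nullcline intercepts: K1/α12 = 580/0.184 = 3150 > K2 = 846; K2/α21 = 846/0.92 = 920 > K1 = 580.
Since both inequalities hold, each species can invade when rare, so the interior equilibrium is stable.

stable coexistence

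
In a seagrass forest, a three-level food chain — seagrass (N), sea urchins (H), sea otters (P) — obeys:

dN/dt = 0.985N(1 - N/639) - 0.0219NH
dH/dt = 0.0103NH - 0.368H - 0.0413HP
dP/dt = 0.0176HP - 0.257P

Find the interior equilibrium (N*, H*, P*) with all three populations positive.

From dP/dt = 0: 0.0176H* = 0.257, so H* = 14.6.
From dN/dt = 0: 0.985(1 - N*/639) = 0.0219·14.6, giving N* = 639·(1 - 0.325) = 432.
From dH/dt = 0: 0.0103·432 - 0.368 = 0.0413P*, so P* = 4.08/0.0413 = 98.7.

N* ≈ 432, H* ≈ 14.6, P* ≈ 98.7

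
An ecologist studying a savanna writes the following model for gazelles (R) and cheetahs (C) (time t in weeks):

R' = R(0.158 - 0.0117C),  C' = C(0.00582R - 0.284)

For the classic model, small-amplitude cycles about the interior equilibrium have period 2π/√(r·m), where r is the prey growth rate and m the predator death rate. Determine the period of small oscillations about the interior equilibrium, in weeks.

T ≈ 29.7 weeks

Here r = 0.158 and m = 0.284, so r·m = 0.0449.
ω = √0.0449 = 0.212 per week, hence T = 2π/ω ≈ 29.7 weeks.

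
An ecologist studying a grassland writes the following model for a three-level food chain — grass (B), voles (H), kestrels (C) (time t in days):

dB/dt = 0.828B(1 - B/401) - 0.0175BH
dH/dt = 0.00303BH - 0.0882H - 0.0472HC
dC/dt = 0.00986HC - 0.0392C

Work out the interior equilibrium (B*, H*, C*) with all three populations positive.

From dC/dt = 0: 0.00986H* = 0.0392, so H* = 3.98.
From dB/dt = 0: 0.828(1 - B*/401) = 0.0175·3.98, giving B* = 401·(1 - 0.084) = 367.
From dH/dt = 0: 0.00303·367 - 0.0882 = 0.0472C*, so C* = 1.02/0.0472 = 21.7.

B* ≈ 367, H* ≈ 3.98, C* ≈ 21.7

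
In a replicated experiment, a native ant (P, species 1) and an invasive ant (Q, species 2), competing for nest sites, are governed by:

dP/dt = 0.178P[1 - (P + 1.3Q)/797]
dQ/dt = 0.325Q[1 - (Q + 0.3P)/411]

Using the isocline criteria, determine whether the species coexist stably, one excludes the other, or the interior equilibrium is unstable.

stable coexistence

Compare the nullcline intercepts: K1/α12 = 797/1.3 = 613 > K2 = 411; K2/α21 = 411/0.3 = 1370 > K1 = 797.
Since both inequalities hold, each species can invade when rare, so the interior equilibrium is stable.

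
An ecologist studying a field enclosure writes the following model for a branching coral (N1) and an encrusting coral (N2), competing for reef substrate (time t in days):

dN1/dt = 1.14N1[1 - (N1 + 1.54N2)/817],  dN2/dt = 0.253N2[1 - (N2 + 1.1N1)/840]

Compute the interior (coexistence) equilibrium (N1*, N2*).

Setting both brackets to zero gives the nullclines N1 + 1.54N2 = 817 and 1.1N1 + N2 = 840.
Substituting N2 = 840 - 1.1N1 into the first: N1(1 - 1.54·1.1) = 817 - 1.54·840.
So N1* = -477/-0.694 = 687, and then N2* = 840 - 1.1·687 = 84.6.

N1* ≈ 687, N2* ≈ 84.6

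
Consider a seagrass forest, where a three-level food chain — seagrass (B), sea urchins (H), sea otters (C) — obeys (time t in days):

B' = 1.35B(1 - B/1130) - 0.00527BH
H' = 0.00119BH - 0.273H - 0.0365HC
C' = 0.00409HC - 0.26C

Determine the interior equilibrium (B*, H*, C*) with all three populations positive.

From dC/dt = 0: 0.00409H* = 0.26, so H* = 63.6.
From dB/dt = 0: 1.35(1 - B*/1130) = 0.00527·63.6, giving B* = 1130·(1 - 0.248) = 850.
From dH/dt = 0: 0.00119·850 - 0.273 = 0.0365C*, so C* = 0.738/0.0365 = 20.2.

B* ≈ 850, H* ≈ 63.6, C* ≈ 20.2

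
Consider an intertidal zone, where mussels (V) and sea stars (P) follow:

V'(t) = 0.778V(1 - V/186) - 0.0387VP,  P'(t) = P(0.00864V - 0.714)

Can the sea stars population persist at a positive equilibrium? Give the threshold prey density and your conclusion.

The predator equation gives dP/dt > 0 only when V > 0.714/0.00864 = 82.6.
Without the predator, V → K = 186. Since 186 > 82.6, the predator can invade and persist.

Threshold V = 82.6; K > 82.6, so yes, the predator persists.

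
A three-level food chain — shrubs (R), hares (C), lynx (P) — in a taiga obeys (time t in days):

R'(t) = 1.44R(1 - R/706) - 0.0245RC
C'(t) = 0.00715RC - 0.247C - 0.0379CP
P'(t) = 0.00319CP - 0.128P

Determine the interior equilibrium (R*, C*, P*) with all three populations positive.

From dP/dt = 0: 0.00319C* = 0.128, so C* = 40.1.
From dR/dt = 0: 1.44(1 - R*/706) = 0.0245·40.1, giving R* = 706·(1 - 0.683) = 224.
From dC/dt = 0: 0.00715·224 - 0.247 = 0.0379P*, so P* = 1.35/0.0379 = 35.7.

R* ≈ 224, C* ≈ 40.1, P* ≈ 35.7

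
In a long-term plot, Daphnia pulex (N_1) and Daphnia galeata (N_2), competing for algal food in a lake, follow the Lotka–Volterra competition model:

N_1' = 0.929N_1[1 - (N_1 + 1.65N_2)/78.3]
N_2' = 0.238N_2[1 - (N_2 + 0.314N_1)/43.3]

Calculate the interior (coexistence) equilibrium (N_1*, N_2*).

Setting both brackets to zero gives the nullclines N_1 + 1.65N_2 = 78.3 and 0.314N_1 + N_2 = 43.3.
Substituting N_2 = 43.3 - 0.314N_1 into the first: N_1(1 - 1.65·0.314) = 78.3 - 1.65·43.3.
So N_1* = 6.86/0.482 = 14.2, and then N_2* = 43.3 - 0.314·14.2 = 38.8.

N_1* ≈ 14.2, N_2* ≈ 38.8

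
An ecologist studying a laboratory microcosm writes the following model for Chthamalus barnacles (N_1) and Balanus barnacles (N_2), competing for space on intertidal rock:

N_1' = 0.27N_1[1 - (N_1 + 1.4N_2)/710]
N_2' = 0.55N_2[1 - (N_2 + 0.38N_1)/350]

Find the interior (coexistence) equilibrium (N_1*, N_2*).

Setting both brackets to zero gives the nullclines N_1 + 1.4N_2 = 710 and 0.38N_1 + N_2 = 350.
Substituting N_2 = 350 - 0.38N_1 into the first: N_1(1 - 1.4·0.38) = 710 - 1.4·350.
So N_1* = 220/0.468 = 470, and then N_2* = 350 - 0.38·470 = 171.

N_1* ≈ 470, N_2* ≈ 171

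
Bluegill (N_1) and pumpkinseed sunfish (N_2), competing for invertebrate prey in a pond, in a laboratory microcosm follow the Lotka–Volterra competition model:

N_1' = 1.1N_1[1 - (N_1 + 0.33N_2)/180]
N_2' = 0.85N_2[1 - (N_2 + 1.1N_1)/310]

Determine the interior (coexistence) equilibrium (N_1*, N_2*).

Setting both brackets to zero gives the nullclines N_1 + 0.33N_2 = 180 and 1.1N_1 + N_2 = 310.
Substituting N_2 = 310 - 1.1N_1 into the first: N_1(1 - 0.33·1.1) = 180 - 0.33·310.
So N_1* = 77.7/0.637 = 122, and then N_2* = 310 - 1.1·122 = 176.

N_1* ≈ 122, N_2* ≈ 176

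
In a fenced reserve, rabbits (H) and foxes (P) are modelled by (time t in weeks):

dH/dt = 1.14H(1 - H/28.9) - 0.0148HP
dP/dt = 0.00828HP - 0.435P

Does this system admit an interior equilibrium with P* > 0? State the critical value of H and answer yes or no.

The predator equation gives dP/dt > 0 only when H > 0.435/0.00828 = 52.5.
Without the predator, H → K = 28.9. Since 28.9 < 52.5, the predator cannot invade.

Threshold H = 52.5; K < 52.5, so no, the predator goes extinct.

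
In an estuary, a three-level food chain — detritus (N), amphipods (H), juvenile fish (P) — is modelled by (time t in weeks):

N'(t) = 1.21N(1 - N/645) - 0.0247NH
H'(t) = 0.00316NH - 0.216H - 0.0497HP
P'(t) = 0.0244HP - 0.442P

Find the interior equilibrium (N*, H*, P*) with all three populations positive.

N* ≈ 406, H* ≈ 18.1, P* ≈ 21.5

From dP/dt = 0: 0.0244H* = 0.442, so H* = 18.1.
From dN/dt = 0: 1.21(1 - N*/645) = 0.0247·18.1, giving N* = 645·(1 - 0.37) = 406.
From dH/dt = 0: 0.00316·406 - 0.216 = 0.0497P*, so P* = 1.07/0.0497 = 21.5.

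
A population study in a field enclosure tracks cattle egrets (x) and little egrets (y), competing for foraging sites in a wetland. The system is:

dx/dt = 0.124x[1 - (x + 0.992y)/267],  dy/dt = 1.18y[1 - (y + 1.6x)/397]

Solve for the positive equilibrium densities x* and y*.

x* ≈ 216, y* ≈ 51.4

Setting both brackets to zero gives the nullclines x + 0.992y = 267 and 1.6x + y = 397.
Substituting y = 397 - 1.6x into the first: x(1 - 0.992·1.6) = 267 - 0.992·397.
So x* = -127/-0.587 = 216, and then y* = 397 - 1.6·216 = 51.4.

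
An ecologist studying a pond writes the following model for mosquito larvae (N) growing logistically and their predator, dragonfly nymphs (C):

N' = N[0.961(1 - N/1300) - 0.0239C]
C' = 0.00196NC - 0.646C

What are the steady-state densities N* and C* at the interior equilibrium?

From dC/dt = 0 with C > 0: 0.00196N* = 0.646, so N* = 330.
Substitute into dN/dt = 0: 0.961(1 - 330/1300) = 0.0239C*.
The bracket is 0.746, giving C* = 0.717/0.0239 = 30.

N* ≈ 330, C* ≈ 30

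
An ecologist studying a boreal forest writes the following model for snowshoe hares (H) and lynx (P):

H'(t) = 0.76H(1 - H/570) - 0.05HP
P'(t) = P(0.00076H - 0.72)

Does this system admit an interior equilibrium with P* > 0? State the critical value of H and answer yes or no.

Threshold H = 947; K < 947, so no, the predator goes extinct.

The predator equation gives dP/dt > 0 only when H > 0.72/0.00076 = 947.
Without the predator, H → K = 570. Since 570 < 947, the predator cannot invade.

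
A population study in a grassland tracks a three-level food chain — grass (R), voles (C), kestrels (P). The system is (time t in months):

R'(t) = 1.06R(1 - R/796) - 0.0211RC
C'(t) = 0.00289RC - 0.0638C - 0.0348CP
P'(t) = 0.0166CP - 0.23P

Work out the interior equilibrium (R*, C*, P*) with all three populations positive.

From dP/dt = 0: 0.0166C* = 0.23, so C* = 13.9.
From dR/dt = 0: 1.06(1 - R*/796) = 0.0211·13.9, giving R* = 796·(1 - 0.276) = 576.
From dC/dt = 0: 0.00289·576 - 0.0638 = 0.0348P*, so P* = 1.6/0.0348 = 46.

R* ≈ 576, C* ≈ 13.9, P* ≈ 46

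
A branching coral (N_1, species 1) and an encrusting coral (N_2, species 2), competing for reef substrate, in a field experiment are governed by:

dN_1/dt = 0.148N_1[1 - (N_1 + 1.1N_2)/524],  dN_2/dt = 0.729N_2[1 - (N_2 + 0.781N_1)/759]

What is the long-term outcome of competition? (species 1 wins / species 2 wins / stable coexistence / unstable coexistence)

Compare the nullcline intercepts: K1/α12 = 524/1.1 = 476 < K2 = 759; K2/α21 = 759/0.781 = 972 > K1 = 524.
Since the inequalities point opposite ways, species 2 can invade but species 1 cannot.

species 2 excludes species 1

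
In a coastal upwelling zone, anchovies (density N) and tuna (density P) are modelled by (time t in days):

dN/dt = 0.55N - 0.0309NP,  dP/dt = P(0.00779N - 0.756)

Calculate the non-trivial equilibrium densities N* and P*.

N* ≈ 97, P* ≈ 17.8

Set dP/dt = 0 with P > 0: 0.00779N - 0.756 = 0, so N* = 0.756/0.00779 = 97.
Set dN/dt = 0 with N > 0: 0.55 - 0.0309P = 0, so P* = 0.55/0.0309 = 17.8.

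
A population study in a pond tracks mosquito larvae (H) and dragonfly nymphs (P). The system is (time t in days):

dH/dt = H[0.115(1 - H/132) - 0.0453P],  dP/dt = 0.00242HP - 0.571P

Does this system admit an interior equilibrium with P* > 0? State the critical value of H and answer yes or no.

Threshold H = 236; K < 236, so no, the predator goes extinct.

The predator equation gives dP/dt > 0 only when H > 0.571/0.00242 = 236.
Without the predator, H → K = 132. Since 132 < 236, the predator cannot invade.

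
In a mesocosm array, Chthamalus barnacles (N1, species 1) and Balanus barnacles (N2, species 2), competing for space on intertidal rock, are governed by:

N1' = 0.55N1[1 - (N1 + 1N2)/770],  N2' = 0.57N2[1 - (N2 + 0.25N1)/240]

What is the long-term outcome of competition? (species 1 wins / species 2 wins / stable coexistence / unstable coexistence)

stable coexistence

Compare the nullcline intercepts: K1/α12 = 770/1 = 770 > K2 = 240; K2/α21 = 240/0.25 = 960 > K1 = 770.
Since both inequalities hold, each species can invade when rare, so the interior equilibrium is stable.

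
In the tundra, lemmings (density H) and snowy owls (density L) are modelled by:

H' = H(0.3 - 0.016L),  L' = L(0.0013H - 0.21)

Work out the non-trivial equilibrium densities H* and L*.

Set dL/dt = 0 with L > 0: 0.0013H - 0.21 = 0, so H* = 0.21/0.0013 = 162.
Set dH/dt = 0 with H > 0: 0.3 - 0.016L = 0, so L* = 0.3/0.016 = 18.8.

H* ≈ 162, L* ≈ 18.8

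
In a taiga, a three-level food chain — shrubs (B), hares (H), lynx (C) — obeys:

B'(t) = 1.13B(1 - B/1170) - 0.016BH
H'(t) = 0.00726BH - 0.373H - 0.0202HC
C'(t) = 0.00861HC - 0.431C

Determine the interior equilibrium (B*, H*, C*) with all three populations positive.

B* ≈ 341, H* ≈ 50.1, C* ≈ 104

From dC/dt = 0: 0.00861H* = 0.431, so H* = 50.1.
From dB/dt = 0: 1.13(1 - B*/1170) = 0.016·50.1, giving B* = 1170·(1 - 0.709) = 341.
From dH/dt = 0: 0.00726·341 - 0.373 = 0.0202C*, so C* = 2.1/0.0202 = 104.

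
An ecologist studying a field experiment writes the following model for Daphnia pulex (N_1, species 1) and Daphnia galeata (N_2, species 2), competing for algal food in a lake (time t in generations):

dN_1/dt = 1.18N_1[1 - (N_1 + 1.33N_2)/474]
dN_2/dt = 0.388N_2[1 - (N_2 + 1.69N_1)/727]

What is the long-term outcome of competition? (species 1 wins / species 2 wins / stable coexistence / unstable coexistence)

Compare the nullcline intercepts: K1/α12 = 474/1.33 = 356 < K2 = 727; K2/α21 = 727/1.69 = 430 < K1 = 474.
Since both are reversed, neither can invade when rare; the interior point is a saddle.

unstable coexistence (outcome depends on initial conditions)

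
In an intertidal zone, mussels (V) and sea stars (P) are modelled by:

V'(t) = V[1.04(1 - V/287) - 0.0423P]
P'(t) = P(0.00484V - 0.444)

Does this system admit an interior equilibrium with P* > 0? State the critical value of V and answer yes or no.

Threshold V = 91.7; K > 91.7, so yes, the predator persists.

The predator equation gives dP/dt > 0 only when V > 0.444/0.00484 = 91.7.
Without the predator, V → K = 287. Since 287 > 91.7, the predator can invade and persist.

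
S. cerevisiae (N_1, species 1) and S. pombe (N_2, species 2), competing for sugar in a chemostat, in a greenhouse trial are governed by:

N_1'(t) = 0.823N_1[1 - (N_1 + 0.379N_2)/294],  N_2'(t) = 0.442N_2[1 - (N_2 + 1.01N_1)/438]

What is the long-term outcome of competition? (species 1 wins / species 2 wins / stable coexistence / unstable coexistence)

stable coexistence

Compare the nullcline intercepts: K1/α12 = 294/0.379 = 776 > K2 = 438; K2/α21 = 438/1.01 = 434 > K1 = 294.
Since both inequalities hold, each species can invade when rare, so the interior equilibrium is stable.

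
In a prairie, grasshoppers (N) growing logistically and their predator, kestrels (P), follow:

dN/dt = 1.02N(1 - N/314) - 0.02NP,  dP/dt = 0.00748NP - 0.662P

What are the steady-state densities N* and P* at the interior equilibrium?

From dP/dt = 0 with P > 0: 0.00748N* = 0.662, so N* = 88.5.
Substitute into dN/dt = 0: 1.02(1 - 88.5/314) = 0.02P*.
The bracket is 0.718, giving P* = 0.733/0.02 = 36.6.

N* ≈ 88.5, P* ≈ 36.6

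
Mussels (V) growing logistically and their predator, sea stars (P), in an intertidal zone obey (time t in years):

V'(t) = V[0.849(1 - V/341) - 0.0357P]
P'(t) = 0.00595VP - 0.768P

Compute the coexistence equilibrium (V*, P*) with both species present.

V* ≈ 129, P* ≈ 14.8

From dP/dt = 0 with P > 0: 0.00595V* = 0.768, so V* = 129.
Substitute into dV/dt = 0: 0.849(1 - 129/341) = 0.0357P*.
The bracket is 0.621, giving P* = 0.528/0.0357 = 14.8.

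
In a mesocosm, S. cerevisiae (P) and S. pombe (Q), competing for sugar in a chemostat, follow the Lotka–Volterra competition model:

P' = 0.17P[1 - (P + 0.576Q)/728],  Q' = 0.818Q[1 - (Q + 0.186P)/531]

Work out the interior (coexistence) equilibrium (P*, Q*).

Setting both brackets to zero gives the nullclines P + 0.576Q = 728 and 0.186P + Q = 531.
Substituting Q = 531 - 0.186P into the first: P(1 - 0.576·0.186) = 728 - 0.576·531.
So P* = 422/0.893 = 473, and then Q* = 531 - 0.186·473 = 443.

P* ≈ 473, Q* ≈ 443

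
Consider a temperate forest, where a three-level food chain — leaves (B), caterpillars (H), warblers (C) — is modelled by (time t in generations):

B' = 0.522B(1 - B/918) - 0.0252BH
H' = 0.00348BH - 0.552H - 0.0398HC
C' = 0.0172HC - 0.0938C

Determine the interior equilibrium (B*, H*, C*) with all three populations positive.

B* ≈ 676, H* ≈ 5.45, C* ≈ 45.3

From dC/dt = 0: 0.0172H* = 0.0938, so H* = 5.45.
From dB/dt = 0: 0.522(1 - B*/918) = 0.0252·5.45, giving B* = 918·(1 - 0.263) = 676.
From dH/dt = 0: 0.00348·676 - 0.552 = 0.0398C*, so C* = 1.8/0.0398 = 45.3.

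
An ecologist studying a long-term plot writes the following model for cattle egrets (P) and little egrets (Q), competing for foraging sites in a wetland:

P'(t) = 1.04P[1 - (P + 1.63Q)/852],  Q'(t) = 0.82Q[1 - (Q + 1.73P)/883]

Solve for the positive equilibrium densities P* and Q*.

P* ≈ 323, Q* ≈ 325

Setting both brackets to zero gives the nullclines P + 1.63Q = 852 and 1.73P + Q = 883.
Substituting Q = 883 - 1.73P into the first: P(1 - 1.63·1.73) = 852 - 1.63·883.
So P* = -587/-1.82 = 323, and then Q* = 883 - 1.73·323 = 325.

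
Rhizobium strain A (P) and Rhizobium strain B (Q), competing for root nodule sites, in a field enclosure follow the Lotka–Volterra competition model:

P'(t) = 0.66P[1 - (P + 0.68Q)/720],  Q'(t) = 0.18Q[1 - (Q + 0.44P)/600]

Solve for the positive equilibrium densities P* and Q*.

P* ≈ 445, Q* ≈ 404

Setting both brackets to zero gives the nullclines P + 0.68Q = 720 and 0.44P + Q = 600.
Substituting Q = 600 - 0.44P into the first: P(1 - 0.68·0.44) = 720 - 0.68·600.
So P* = 312/0.701 = 445, and then Q* = 600 - 0.44·445 = 404.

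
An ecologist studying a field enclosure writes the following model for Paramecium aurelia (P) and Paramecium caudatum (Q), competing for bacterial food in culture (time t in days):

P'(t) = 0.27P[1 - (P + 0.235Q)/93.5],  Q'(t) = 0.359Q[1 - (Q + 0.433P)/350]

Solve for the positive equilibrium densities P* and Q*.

Setting both brackets to zero gives the nullclines P + 0.235Q = 93.5 and 0.433P + Q = 350.
Substituting Q = 350 - 0.433P into the first: P(1 - 0.235·0.433) = 93.5 - 0.235·350.
So P* = 11.2/0.898 = 12.5, and then Q* = 350 - 0.433·12.5 = 345.

P* ≈ 12.5, Q* ≈ 345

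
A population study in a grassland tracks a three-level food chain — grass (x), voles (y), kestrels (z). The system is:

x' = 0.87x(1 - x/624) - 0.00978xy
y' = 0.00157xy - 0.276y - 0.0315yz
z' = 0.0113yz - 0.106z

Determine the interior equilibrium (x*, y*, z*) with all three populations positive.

x* ≈ 558, y* ≈ 9.38, z* ≈ 19.1

From dz/dt = 0: 0.0113y* = 0.106, so y* = 9.38.
From dx/dt = 0: 0.87(1 - x*/624) = 0.00978·9.38, giving x* = 624·(1 - 0.105) = 558.
From dy/dt = 0: 0.00157·558 - 0.276 = 0.0315z*, so z* = 0.6/0.0315 = 19.1.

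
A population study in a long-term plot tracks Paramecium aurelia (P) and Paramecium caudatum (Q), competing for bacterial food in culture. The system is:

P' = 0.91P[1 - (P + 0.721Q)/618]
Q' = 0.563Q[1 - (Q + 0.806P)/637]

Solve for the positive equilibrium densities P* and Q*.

Setting both brackets to zero gives the nullclines P + 0.721Q = 618 and 0.806P + Q = 637.
Substituting Q = 637 - 0.806P into the first: P(1 - 0.721·0.806) = 618 - 0.721·637.
So P* = 159/0.419 = 379, and then Q* = 637 - 0.806·379 = 332.

P* ≈ 379, Q* ≈ 332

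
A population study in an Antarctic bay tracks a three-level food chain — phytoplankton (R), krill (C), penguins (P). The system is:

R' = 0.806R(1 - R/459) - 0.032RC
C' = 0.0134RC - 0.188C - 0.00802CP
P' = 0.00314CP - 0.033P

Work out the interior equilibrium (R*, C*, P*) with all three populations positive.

From dP/dt = 0: 0.00314C* = 0.033, so C* = 10.5.
From dR/dt = 0: 0.806(1 - R*/459) = 0.032·10.5, giving R* = 459·(1 - 0.417) = 267.
From dC/dt = 0: 0.0134·267 - 0.188 = 0.00802P*, so P* = 3.4/0.00802 = 423.

R* ≈ 267, C* ≈ 10.5, P* ≈ 423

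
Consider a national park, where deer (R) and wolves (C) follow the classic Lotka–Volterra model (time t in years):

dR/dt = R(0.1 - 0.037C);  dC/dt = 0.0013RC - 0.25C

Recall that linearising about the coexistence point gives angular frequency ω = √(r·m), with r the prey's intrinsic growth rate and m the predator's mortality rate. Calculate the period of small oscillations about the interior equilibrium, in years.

T ≈ 39.7 years

Here r = 0.1 and m = 0.25, so r·m = 0.025.
ω = √0.025 = 0.158 per year, hence T = 2π/ω ≈ 39.7 years.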